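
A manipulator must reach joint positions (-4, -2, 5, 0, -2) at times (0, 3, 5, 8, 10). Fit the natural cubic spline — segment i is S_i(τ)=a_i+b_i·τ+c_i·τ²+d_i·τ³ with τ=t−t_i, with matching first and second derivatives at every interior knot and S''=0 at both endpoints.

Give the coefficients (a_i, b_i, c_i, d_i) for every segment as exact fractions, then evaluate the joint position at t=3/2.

  seg 0: a=-4 b=-1031/1740 c=0 d=2191/15660
  seg 1: a=-2 b=2771/870 c=2191/1740 d=-639/1160
  seg 2: a=5 b=701/435 c=-178/87 d=1244/3915
  seg 3: a=0 b=-907/435 c=118/145 d=-59/435
S(3/2) = -20493/4640

Δ: Δ0=2/3, Δ1=7/2, Δ2=-5/3, Δ3=-1
row 1: diag=10, rhs=17; c'=1/5, d'=17/10
row 2: denom=10−2·1/5=48/5; d'=(-31−2·17/10)/(48/5)=-43/12
row 3: denom=10−3·5/16=145/16; d'=(4−3·-43/12)/(145/16)=236/145
back: M3=236/145
back: M2=-43/12−5/16·236/145=-356/87
back: M1=17/10−1/5·-356/87=2191/870
M: M0=0, M1=2191/870, M2=-356/87, M3=236/145, M4=0
seg 0: a=-4, c=M0/2=0, d=(M1−M0)/(6·3)=2191/15660, b=Δ0−h0·(2M0+M1)/6=-1031/1740
seg 1: a=-2, c=M1/2=2191/1740, d=(M2−M1)/(6·2)=-639/1160, b=Δ1−h1·(2M1+M2)/6=2771/870
seg 2: a=5, c=M2/2=-178/87, d=(M3−M2)/(6·3)=1244/3915, b=Δ2−h2·(2M2+M3)/6=701/435
seg 3: a=0, c=M3/2=118/145, d=(M4−M3)/(6·2)=-59/435, b=Δ3−h3·(2M3+M4)/6=-907/435
t_q=3/2 → seg 0, τ=3/2; S=-4+-1031/1740·τ+0·τ²+2191/15660·τ³=-20493/4640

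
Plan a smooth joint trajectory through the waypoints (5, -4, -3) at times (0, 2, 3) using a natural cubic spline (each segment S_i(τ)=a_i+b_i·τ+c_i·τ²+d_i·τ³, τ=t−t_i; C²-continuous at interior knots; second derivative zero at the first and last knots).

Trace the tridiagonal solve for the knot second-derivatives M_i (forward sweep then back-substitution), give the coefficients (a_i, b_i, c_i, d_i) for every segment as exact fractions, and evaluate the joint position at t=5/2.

Δ: Δ0=-9/2, Δ1=1
row 1: diag=6, rhs=33; c'=1/6, d'=11/2
back: M1=11/2
M: M0=0, M1=11/2, M2=0
seg 0: a=5, c=M0/2=0, d=(M1−M0)/(6·2)=11/24, b=Δ0−h0·(2M0+M1)/6=-19/3
seg 1: a=-4, c=M1/2=11/4, d=(M2−M1)/(6·1)=-11/12, b=Δ1−h1·(2M1+M2)/6=-5/6
t_q=5/2 → seg 1, τ=1/2; S=-4+-5/6·τ+11/4·τ²+-11/12·τ³=-123/32

  seg 0: a=5 b=-19/3 c=0 d=11/24
  seg 1: a=-4 b=-5/6 c=11/4 d=-11/12
S(5/2) = -123/32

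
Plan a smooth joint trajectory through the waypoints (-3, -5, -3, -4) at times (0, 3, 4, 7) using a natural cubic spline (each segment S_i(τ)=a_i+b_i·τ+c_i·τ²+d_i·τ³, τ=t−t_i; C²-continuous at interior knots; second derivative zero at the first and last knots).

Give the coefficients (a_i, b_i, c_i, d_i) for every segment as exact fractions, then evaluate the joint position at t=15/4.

  seg 0: a=-3 b=-113/63 c=0 d=71/567
  seg 1: a=-5 b=100/63 c=71/63 d=-5/7
  seg 2: a=-3 b=107/63 c=-64/63 d=64/567
S(15/4) = -4673/1344

Δ: Δ0=-2/3, Δ1=2, Δ2=-1/3
row 1: diag=8, rhs=16; c'=1/8, d'=2
row 2: denom=8−1·1/8=63/8; d'=(-14−1·2)/(63/8)=-128/63
back: M2=-128/63
back: M1=2−1/8·-128/63=142/63
M: M0=0, M1=142/63, M2=-128/63, M3=0
seg 0: a=-3, c=M0/2=0, d=(M1−M0)/(6·3)=71/567, b=Δ0−h0·(2M0+M1)/6=-113/63
seg 1: a=-5, c=M1/2=71/63, d=(M2−M1)/(6·1)=-5/7, b=Δ1−h1·(2M1+M2)/6=100/63
seg 2: a=-3, c=M2/2=-64/63, d=(M3−M2)/(6·3)=64/567, b=Δ2−h2·(2M2+M3)/6=107/63
t_q=15/4 → seg 1, τ=3/4; S=-5+100/63·τ+71/63·τ²+-5/7·τ³=-4673/1344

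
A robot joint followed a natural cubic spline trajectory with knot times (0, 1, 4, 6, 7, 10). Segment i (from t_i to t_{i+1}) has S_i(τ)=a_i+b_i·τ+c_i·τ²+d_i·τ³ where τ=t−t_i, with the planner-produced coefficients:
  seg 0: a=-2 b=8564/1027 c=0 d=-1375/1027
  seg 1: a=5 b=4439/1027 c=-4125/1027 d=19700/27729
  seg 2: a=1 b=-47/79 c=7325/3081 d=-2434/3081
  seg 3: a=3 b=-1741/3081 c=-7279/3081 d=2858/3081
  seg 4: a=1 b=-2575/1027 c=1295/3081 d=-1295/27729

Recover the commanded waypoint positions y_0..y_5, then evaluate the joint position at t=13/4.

y_0=-2 y_1=5 y_2=1 y_3=3 y_4=1 y_5=-4
S(13/4) = 20407/8216

y_0 = S_0(0) = a_0 = -2
y_1 = S_1(0) = a_1 = 5
y_2 = S_2(0) = a_2 = 1
y_3 = S_3(0) = a_3 = 3
y_4 = S_4(0) = a_4 = 1
y_5 = S_4(3) = -4
t_q=13/4 is in segment 1 (τ=9/4); S_1(τ)=20407/8216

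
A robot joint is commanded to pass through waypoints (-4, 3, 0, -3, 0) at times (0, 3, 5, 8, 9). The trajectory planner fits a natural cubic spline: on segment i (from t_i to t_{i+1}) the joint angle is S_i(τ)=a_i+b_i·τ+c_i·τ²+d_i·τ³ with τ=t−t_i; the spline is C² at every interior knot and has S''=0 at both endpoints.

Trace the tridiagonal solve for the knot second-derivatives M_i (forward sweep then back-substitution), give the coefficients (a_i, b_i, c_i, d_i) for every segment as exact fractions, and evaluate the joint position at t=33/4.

  seg 0: a=-4 b=1567/452 c=0 d=-1537/12204
  seg 1: a=3 b=15/226 c=-1537/1356 d=475/2712
  seg 2: a=0 b=-802/339 c=-28/339 d=547/3051
  seg 3: a=-3 b=671/339 c=173/113 d=-173/339
S(33/4) = -17483/7232

Δ: Δ0=7/3, Δ1=-3/2, Δ2=-1, Δ3=3
row 1: diag=10, rhs=-23; c'=1/5, d'=-23/10
row 2: denom=10−2·1/5=48/5; d'=(3−2·-23/10)/(48/5)=19/24
row 3: denom=8−3·5/16=113/16; d'=(24−3·19/24)/(113/16)=346/113
back: M3=346/113
back: M2=19/24−5/16·346/113=-56/339
back: M1=-23/10−1/5·-56/339=-1537/678
M: M0=0, M1=-1537/678, M2=-56/339, M3=346/113, M4=0
seg 0: a=-4, c=M0/2=0, d=(M1−M0)/(6·3)=-1537/12204, b=Δ0−h0·(2M0+M1)/6=1567/452
seg 1: a=3, c=M1/2=-1537/1356, d=(M2−M1)/(6·2)=475/2712, b=Δ1−h1·(2M1+M2)/6=15/226
seg 2: a=0, c=M2/2=-28/339, d=(M3−M2)/(6·3)=547/3051, b=Δ2−h2·(2M2+M3)/6=-802/339
seg 3: a=-3, c=M3/2=173/113, d=(M4−M3)/(6·1)=-173/339, b=Δ3−h3·(2M3+M4)/6=671/339
t_q=33/4 → seg 3, τ=1/4; S=-3+671/339·τ+173/113·τ²+-173/339·τ³=-17483/7232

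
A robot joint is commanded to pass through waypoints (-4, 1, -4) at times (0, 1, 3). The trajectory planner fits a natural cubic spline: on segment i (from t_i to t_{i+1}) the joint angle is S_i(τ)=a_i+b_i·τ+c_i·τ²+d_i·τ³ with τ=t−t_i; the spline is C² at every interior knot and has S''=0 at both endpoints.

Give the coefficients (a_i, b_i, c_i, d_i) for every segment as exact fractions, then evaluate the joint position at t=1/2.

Δ: Δ0=5, Δ1=-5/2
row 1: diag=6, rhs=-45; c'=1/3, d'=-15/2
back: M1=-15/2
M: M0=0, M1=-15/2, M2=0
seg 0: a=-4, c=M0/2=0, d=(M1−M0)/(6·1)=-5/4, b=Δ0−h0·(2M0+M1)/6=25/4
seg 1: a=1, c=M1/2=-15/4, d=(M2−M1)/(6·2)=5/8, b=Δ1−h1·(2M1+M2)/6=5/2
t_q=1/2 → seg 0, τ=1/2; S=-4+25/4·τ+0·τ²+-5/4·τ³=-33/32

  seg 0: a=-4 b=25/4 c=0 d=-5/4
  seg 1: a=1 b=5/2 c=-15/4 d=5/8
S(1/2) = -33/32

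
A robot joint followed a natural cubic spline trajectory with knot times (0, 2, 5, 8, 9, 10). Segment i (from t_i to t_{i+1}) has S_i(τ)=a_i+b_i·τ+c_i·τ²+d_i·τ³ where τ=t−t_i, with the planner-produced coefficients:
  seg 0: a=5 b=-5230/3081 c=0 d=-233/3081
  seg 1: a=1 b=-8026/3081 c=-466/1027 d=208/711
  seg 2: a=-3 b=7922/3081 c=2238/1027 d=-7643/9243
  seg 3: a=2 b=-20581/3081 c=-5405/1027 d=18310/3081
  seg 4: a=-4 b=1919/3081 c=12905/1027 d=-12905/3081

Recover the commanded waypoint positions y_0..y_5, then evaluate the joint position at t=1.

y_0 = S_0(0) = a_0 = 5
y_1 = S_1(0) = a_1 = 1
y_2 = S_2(0) = a_2 = -3
y_3 = S_3(0) = a_3 = 2
y_4 = S_4(0) = a_4 = -4
y_5 = S_4(1) = 5
t_q=1 is in segment 0 (τ=1); S_0(τ)=3314/1027

y_0=5 y_1=1 y_2=-3 y_3=2 y_4=-4 y_5=5
S(1) = 3314/1027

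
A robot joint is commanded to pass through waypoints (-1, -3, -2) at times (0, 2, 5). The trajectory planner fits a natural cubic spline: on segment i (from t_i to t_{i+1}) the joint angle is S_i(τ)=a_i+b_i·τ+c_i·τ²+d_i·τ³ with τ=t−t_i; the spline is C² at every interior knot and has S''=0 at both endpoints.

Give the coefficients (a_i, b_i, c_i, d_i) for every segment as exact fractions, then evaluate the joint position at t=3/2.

  seg 0: a=-1 b=-19/15 c=0 d=1/15
  seg 1: a=-3 b=-7/15 c=2/5 d=-2/45
S(3/2) = -107/40

Δ: Δ0=-1, Δ1=1/3
row 1: diag=10, rhs=8; c'=3/10, d'=4/5
back: M1=4/5
M: M0=0, M1=4/5, M2=0
seg 0: a=-1, c=M0/2=0, d=(M1−M0)/(6·2)=1/15, b=Δ0−h0·(2M0+M1)/6=-19/15
seg 1: a=-3, c=M1/2=2/5, d=(M2−M1)/(6·3)=-2/45, b=Δ1−h1·(2M1+M2)/6=-7/15
t_q=3/2 → seg 0, τ=3/2; S=-1+-19/15·τ+0·τ²+1/15·τ³=-107/40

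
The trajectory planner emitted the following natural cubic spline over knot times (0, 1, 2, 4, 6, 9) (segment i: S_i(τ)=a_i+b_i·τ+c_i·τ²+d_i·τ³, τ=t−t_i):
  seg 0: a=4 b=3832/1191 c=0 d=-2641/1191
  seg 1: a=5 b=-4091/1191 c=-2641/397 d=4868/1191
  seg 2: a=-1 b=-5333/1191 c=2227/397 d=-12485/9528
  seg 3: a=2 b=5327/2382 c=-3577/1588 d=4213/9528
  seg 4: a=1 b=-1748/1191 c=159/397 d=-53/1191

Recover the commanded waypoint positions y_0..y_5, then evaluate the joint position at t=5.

y_0 = S_0(0) = a_0 = 4
y_1 = S_1(0) = a_1 = 5
y_2 = S_2(0) = a_2 = -1
y_3 = S_3(0) = a_3 = 2
y_4 = S_4(0) = a_4 = 1
y_5 = S_4(3) = -1
t_q=5 is in segment 3 (τ=1); S_3(τ)=7705/3176

y_0=4 y_1=5 y_2=-1 y_3=2 y_4=1 y_5=-1
S(5) = 7705/3176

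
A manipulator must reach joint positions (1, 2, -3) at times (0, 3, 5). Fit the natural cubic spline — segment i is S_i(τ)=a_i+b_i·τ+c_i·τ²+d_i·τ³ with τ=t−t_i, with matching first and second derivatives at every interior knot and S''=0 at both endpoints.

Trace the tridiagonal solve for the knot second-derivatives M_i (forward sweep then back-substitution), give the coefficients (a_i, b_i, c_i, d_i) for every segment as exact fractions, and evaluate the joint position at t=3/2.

Δ: Δ0=1/3, Δ1=-5/2
row 1: diag=10, rhs=-17; c'=1/5, d'=-17/10
back: M1=-17/10
M: M0=0, M1=-17/10, M2=0
seg 0: a=1, c=M0/2=0, d=(M1−M0)/(6·3)=-17/180, b=Δ0−h0·(2M0+M1)/6=71/60
seg 1: a=2, c=M1/2=-17/20, d=(M2−M1)/(6·2)=17/120, b=Δ1−h1·(2M1+M2)/6=-41/30
t_q=3/2 → seg 0, τ=3/2; S=1+71/60·τ+0·τ²+-17/180·τ³=393/160

  seg 0: a=1 b=71/60 c=0 d=-17/180
  seg 1: a=2 b=-41/30 c=-17/20 d=17/120
S(3/2) = 393/160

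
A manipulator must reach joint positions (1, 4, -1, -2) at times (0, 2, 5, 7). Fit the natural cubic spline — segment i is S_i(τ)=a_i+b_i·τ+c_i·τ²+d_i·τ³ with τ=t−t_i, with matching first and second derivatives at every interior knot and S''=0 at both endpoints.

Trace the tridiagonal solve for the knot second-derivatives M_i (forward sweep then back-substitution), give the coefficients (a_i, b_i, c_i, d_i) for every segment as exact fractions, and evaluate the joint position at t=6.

Δ: Δ0=3/2, Δ1=-5/3, Δ2=-1/2
row 1: diag=10, rhs=-19; c'=3/10, d'=-19/10
row 2: denom=10−3·3/10=91/10; d'=(7−3·-19/10)/(91/10)=127/91
back: M2=127/91
back: M1=-19/10−3/10·127/91=-211/91
M: M0=0, M1=-211/91, M2=127/91, M3=0
seg 0: a=1, c=M0/2=0, d=(M1−M0)/(6·2)=-211/1092, b=Δ0−h0·(2M0+M1)/6=1241/546
seg 1: a=4, c=M1/2=-211/182, d=(M2−M1)/(6·3)=13/63, b=Δ1−h1·(2M1+M2)/6=-25/546
seg 2: a=-1, c=M2/2=127/182, d=(M3−M2)/(6·2)=-127/1092, b=Δ2−h2·(2M2+M3)/6=-781/546
t_q=6 → seg 2, τ=1; S=-1+-781/546·τ+127/182·τ²+-127/1092·τ³=-673/364

  seg 0: a=1 b=1241/546 c=0 d=-211/1092
  seg 1: a=4 b=-25/546 c=-211/182 d=13/63
  seg 2: a=-1 b=-781/546 c=127/182 d=-127/1092
S(6) = -673/364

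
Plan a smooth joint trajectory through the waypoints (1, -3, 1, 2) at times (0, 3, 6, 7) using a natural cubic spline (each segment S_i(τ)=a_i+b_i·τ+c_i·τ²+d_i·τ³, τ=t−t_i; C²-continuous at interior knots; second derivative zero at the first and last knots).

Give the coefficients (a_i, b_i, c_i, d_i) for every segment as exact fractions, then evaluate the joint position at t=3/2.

  seg 0: a=1 b=-61/29 c=0 d=67/783
  seg 1: a=-3 b=6/29 c=67/87 d=-103/783
  seg 2: a=1 b=37/29 c=-12/29 d=4/29
S(3/2) = -433/232

Δ: Δ0=-4/3, Δ1=4/3, Δ2=1
row 1: diag=12, rhs=16; c'=1/4, d'=4/3
row 2: denom=8−3·1/4=29/4; d'=(-2−3·4/3)/(29/4)=-24/29
back: M2=-24/29
back: M1=4/3−1/4·-24/29=134/87
M: M0=0, M1=134/87, M2=-24/29, M3=0
seg 0: a=1, c=M0/2=0, d=(M1−M0)/(6·3)=67/783, b=Δ0−h0·(2M0+M1)/6=-61/29
seg 1: a=-3, c=M1/2=67/87, d=(M2−M1)/(6·3)=-103/783, b=Δ1−h1·(2M1+M2)/6=6/29
seg 2: a=1, c=M2/2=-12/29, d=(M3−M2)/(6·1)=4/29, b=Δ2−h2·(2M2+M3)/6=37/29
t_q=3/2 → seg 0, τ=3/2; S=1+-61/29·τ+0·τ²+67/783·τ³=-433/232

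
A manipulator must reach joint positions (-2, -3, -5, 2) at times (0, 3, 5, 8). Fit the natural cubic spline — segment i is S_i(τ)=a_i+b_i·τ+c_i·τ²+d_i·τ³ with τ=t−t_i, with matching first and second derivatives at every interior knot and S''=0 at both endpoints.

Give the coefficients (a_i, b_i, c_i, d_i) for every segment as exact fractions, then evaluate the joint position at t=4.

  seg 0: a=-2 b=1/12 c=0 d=-5/108
  seg 1: a=-3 b=-7/6 c=-5/12 d=1/4
  seg 2: a=-5 b=1/6 c=13/12 d=-13/108
S(4) = -13/3

Δ: Δ0=-1/3, Δ1=-1, Δ2=7/3
row 1: diag=10, rhs=-4; c'=1/5, d'=-2/5
row 2: denom=10−2·1/5=48/5; d'=(20−2·-2/5)/(48/5)=13/6
back: M2=13/6
back: M1=-2/5−1/5·13/6=-5/6
M: M0=0, M1=-5/6, M2=13/6, M3=0
seg 0: a=-2, c=M0/2=0, d=(M1−M0)/(6·3)=-5/108, b=Δ0−h0·(2M0+M1)/6=1/12
seg 1: a=-3, c=M1/2=-5/12, d=(M2−M1)/(6·2)=1/4, b=Δ1−h1·(2M1+M2)/6=-7/6
seg 2: a=-5, c=M2/2=13/12, d=(M3−M2)/(6·3)=-13/108, b=Δ2−h2·(2M2+M3)/6=1/6
t_q=4 → seg 1, τ=1; S=-3+-7/6·τ+-5/12·τ²+1/4·τ³=-13/3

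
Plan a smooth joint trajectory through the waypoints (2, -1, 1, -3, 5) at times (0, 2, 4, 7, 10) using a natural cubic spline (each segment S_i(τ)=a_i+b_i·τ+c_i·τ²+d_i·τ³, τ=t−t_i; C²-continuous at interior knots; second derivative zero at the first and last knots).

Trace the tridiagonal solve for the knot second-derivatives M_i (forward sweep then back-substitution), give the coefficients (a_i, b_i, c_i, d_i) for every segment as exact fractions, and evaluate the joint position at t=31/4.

Δ: Δ0=-3/2, Δ1=1, Δ2=-4/3, Δ3=8/3
row 1: diag=8, rhs=15; c'=1/4, d'=15/8
row 2: denom=10−2·1/4=19/2; d'=(-14−2·15/8)/(19/2)=-71/38
row 3: denom=12−3·6/19=210/19; d'=(24−3·-71/38)/(210/19)=75/28
back: M3=75/28
back: M2=-71/38−6/19·75/28=-19/7
back: M1=15/8−1/4·-19/7=143/56
M: M0=0, M1=143/56, M2=-19/7, M3=75/28, M4=0
seg 0: a=2, c=M0/2=0, d=(M1−M0)/(6·2)=143/672, b=Δ0−h0·(2M0+M1)/6=-395/168
seg 1: a=-1, c=M1/2=143/112, d=(M2−M1)/(6·2)=-295/672, b=Δ1−h1·(2M1+M2)/6=17/84
seg 2: a=1, c=M2/2=-19/14, d=(M3−M2)/(6·3)=151/504, b=Δ2−h2·(2M2+M3)/6=1/24
seg 3: a=-3, c=M3/2=75/56, d=(M4−M3)/(6·3)=-25/168, b=Δ3−h3·(2M3+M4)/6=-1/84
t_q=31/4 → seg 3, τ=3/4; S=-3+-1/84·τ+75/56·τ²+-25/168·τ³=-1187/512

  seg 0: a=2 b=-395/168 c=0 d=143/672
  seg 1: a=-1 b=17/84 c=143/112 d=-295/672
  seg 2: a=1 b=1/24 c=-19/14 d=151/504
  seg 3: a=-3 b=-1/84 c=75/56 d=-25/168
S(31/4) = -1187/512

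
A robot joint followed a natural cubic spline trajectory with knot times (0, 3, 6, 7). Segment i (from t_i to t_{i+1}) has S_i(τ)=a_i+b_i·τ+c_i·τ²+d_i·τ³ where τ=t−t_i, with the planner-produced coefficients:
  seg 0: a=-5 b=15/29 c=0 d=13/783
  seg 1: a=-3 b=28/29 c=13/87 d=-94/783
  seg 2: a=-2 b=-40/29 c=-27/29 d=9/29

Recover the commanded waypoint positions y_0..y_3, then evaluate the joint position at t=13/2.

y_0 = S_0(0) = a_0 = -5
y_1 = S_1(0) = a_1 = -3
y_2 = S_2(0) = a_2 = -2
y_3 = S_2(1) = -4
t_q=13/2 is in segment 2 (τ=1/2); S_2(τ)=-669/232

y_0=-5 y_1=-3 y_2=-2 y_3=-4
S(13/2) = -669/232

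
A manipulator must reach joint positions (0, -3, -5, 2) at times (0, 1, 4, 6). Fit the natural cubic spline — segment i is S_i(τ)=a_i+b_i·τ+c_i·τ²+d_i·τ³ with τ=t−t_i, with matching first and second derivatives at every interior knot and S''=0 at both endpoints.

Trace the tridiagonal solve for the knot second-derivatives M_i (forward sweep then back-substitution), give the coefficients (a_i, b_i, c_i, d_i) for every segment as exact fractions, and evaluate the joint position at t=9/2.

Δ: Δ0=-3, Δ1=-2/3, Δ2=7/2
row 1: diag=8, rhs=14; c'=3/8, d'=7/4
row 2: denom=10−3·3/8=71/8; d'=(25−3·7/4)/(71/8)=158/71
back: M2=158/71
back: M1=7/4−3/8·158/71=65/71
M: M0=0, M1=65/71, M2=158/71, M3=0
seg 0: a=0, c=M0/2=0, d=(M1−M0)/(6·1)=65/426, b=Δ0−h0·(2M0+M1)/6=-1343/426
seg 1: a=-3, c=M1/2=65/142, d=(M2−M1)/(6·3)=31/426, b=Δ1−h1·(2M1+M2)/6=-574/213
seg 2: a=-5, c=M2/2=79/71, d=(M3−M2)/(6·2)=-79/426, b=Δ2−h2·(2M2+M3)/6=859/426
t_q=9/2 → seg 2, τ=1/2; S=-5+859/426·τ+79/71·τ²+-79/426·τ³=-4245/1136

  seg 0: a=0 b=-1343/426 c=0 d=65/426
  seg 1: a=-3 b=-574/213 c=65/142 d=31/426
  seg 2: a=-5 b=859/426 c=79/71 d=-79/426
S(9/2) = -4245/1136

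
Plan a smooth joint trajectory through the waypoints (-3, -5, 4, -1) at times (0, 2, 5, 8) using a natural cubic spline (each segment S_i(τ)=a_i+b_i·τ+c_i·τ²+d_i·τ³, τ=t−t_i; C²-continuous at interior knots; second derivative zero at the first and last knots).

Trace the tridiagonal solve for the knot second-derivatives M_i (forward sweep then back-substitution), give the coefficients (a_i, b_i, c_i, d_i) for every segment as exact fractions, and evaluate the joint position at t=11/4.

Δ: Δ0=-1, Δ1=3, Δ2=-5/3
row 1: diag=10, rhs=24; c'=3/10, d'=12/5
row 2: denom=12−3·3/10=111/10; d'=(-28−3·12/5)/(111/10)=-352/111
back: M2=-352/111
back: M1=12/5−3/10·-352/111=124/37
M: M0=0, M1=124/37, M2=-352/111, M3=0
seg 0: a=-3, c=M0/2=0, d=(M1−M0)/(6·2)=31/111, b=Δ0−h0·(2M0+M1)/6=-235/111
seg 1: a=-5, c=M1/2=62/37, d=(M2−M1)/(6·3)=-362/999, b=Δ1−h1·(2M1+M2)/6=137/111
seg 2: a=4, c=M2/2=-176/111, d=(M3−M2)/(6·3)=176/999, b=Δ2−h2·(2M2+M3)/6=167/111
t_q=11/4 → seg 1, τ=3/4; S=-5+137/111·τ+62/37·τ²+-362/999·τ³=-3889/1184

  seg 0: a=-3 b=-235/111 c=0 d=31/111
  seg 1: a=-5 b=137/111 c=62/37 d=-362/999
  seg 2: a=4 b=167/111 c=-176/111 d=176/999
S(11/4) = -3889/1184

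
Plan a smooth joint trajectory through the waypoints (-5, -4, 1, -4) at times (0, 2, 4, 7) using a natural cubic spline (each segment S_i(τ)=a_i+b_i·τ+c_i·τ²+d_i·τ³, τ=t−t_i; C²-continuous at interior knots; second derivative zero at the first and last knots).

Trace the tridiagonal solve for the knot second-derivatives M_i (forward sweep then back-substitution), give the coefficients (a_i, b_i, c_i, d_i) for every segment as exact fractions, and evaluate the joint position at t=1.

  seg 0: a=-5 b=-14/57 c=0 d=85/456
  seg 1: a=-4 b=227/114 c=85/76 d=-197/456
  seg 2: a=1 b=73/57 c=-28/19 d=28/171
S(1) = -769/152

Δ: Δ0=1/2, Δ1=5/2, Δ2=-5/3
row 1: diag=8, rhs=12; c'=1/4, d'=3/2
row 2: denom=10−2·1/4=19/2; d'=(-25−2·3/2)/(19/2)=-56/19
back: M2=-56/19
back: M1=3/2−1/4·-56/19=85/38
M: M0=0, M1=85/38, M2=-56/19, M3=0
seg 0: a=-5, c=M0/2=0, d=(M1−M0)/(6·2)=85/456, b=Δ0−h0·(2M0+M1)/6=-14/57
seg 1: a=-4, c=M1/2=85/76, d=(M2−M1)/(6·2)=-197/456, b=Δ1−h1·(2M1+M2)/6=227/114
seg 2: a=1, c=M2/2=-28/19, d=(M3−M2)/(6·3)=28/171, b=Δ2−h2·(2M2+M3)/6=73/57
t_q=1 → seg 0, τ=1; S=-5+-14/57·τ+0·τ²+85/456·τ³=-769/152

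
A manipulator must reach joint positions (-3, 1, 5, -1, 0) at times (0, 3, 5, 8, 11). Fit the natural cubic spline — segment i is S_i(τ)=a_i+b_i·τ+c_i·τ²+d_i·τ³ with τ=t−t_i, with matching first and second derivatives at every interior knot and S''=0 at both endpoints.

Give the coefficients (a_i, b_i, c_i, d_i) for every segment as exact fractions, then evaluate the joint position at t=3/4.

  seg 0: a=-3 b=48/59 c=0 d=92/1593
  seg 1: a=1 b=140/59 c=92/177 d=-125/354
  seg 2: a=5 b=38/177 c=-283/177 d=457/1593
  seg 3: a=-1 b=-289/177 c=58/59 d=-58/531
S(3/4) = -2233/944

Δ: Δ0=4/3, Δ1=2, Δ2=-2, Δ3=1/3
row 1: diag=10, rhs=4; c'=1/5, d'=2/5
row 2: denom=10−2·1/5=48/5; d'=(-24−2·2/5)/(48/5)=-31/12
row 3: denom=12−3·5/16=177/16; d'=(14−3·-31/12)/(177/16)=116/59
back: M3=116/59
back: M2=-31/12−5/16·116/59=-566/177
back: M1=2/5−1/5·-566/177=184/177
M: M0=0, M1=184/177, M2=-566/177, M3=116/59, M4=0
seg 0: a=-3, c=M0/2=0, d=(M1−M0)/(6·3)=92/1593, b=Δ0−h0·(2M0+M1)/6=48/59
seg 1: a=1, c=M1/2=92/177, d=(M2−M1)/(6·2)=-125/354, b=Δ1−h1·(2M1+M2)/6=140/59
seg 2: a=5, c=M2/2=-283/177, d=(M3−M2)/(6·3)=457/1593, b=Δ2−h2·(2M2+M3)/6=38/177
seg 3: a=-1, c=M3/2=58/59, d=(M4−M3)/(6·3)=-58/531, b=Δ3−h3·(2M3+M4)/6=-289/177
t_q=3/4 → seg 0, τ=3/4; S=-3+48/59·τ+0·τ²+92/1593·τ³=-2233/944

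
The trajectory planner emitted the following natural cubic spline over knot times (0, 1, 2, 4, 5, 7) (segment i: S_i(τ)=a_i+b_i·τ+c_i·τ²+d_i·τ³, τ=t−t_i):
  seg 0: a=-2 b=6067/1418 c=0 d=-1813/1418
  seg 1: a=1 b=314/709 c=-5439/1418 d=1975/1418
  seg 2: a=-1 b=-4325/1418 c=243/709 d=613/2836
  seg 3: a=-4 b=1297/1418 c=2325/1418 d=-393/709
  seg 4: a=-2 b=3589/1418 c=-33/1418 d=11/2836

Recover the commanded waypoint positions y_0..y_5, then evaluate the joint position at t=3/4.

y_0 = S_0(0) = a_0 = -2
y_1 = S_1(0) = a_1 = 1
y_2 = S_2(0) = a_2 = -1
y_3 = S_3(0) = a_3 = -4
y_4 = S_4(0) = a_4 = -2
y_5 = S_4(2) = 3
t_q=3/4 is in segment 0 (τ=3/4); S_0(τ)=60761/90752

y_0=-2 y_1=1 y_2=-1 y_3=-4 y_4=-2 y_5=3
S(3/4) = 60761/90752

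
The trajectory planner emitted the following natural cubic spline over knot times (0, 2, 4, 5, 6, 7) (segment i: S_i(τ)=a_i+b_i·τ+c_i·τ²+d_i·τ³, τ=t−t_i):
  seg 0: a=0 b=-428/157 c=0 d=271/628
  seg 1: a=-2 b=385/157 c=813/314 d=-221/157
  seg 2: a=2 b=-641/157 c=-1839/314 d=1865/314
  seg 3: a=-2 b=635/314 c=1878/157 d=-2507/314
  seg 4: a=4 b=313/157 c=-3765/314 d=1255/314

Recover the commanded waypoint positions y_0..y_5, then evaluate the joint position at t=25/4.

y_0=0 y_1=-2 y_2=2 y_3=-2 y_4=4 y_5=-2
S(25/4) = 76595/20096

y_0 = S_0(0) = a_0 = 0
y_1 = S_1(0) = a_1 = -2
y_2 = S_2(0) = a_2 = 2
y_3 = S_3(0) = a_3 = -2
y_4 = S_4(0) = a_4 = 4
y_5 = S_4(1) = -2
t_q=25/4 is in segment 4 (τ=1/4); S_4(τ)=76595/20096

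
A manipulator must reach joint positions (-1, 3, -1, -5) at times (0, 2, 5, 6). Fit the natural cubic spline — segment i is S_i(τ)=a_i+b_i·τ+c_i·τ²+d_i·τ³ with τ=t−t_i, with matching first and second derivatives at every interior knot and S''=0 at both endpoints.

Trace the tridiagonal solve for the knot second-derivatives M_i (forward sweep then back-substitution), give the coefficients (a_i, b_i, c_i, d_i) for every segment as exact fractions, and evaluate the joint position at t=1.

  seg 0: a=-1 b=538/213 c=0 d=-28/213
  seg 1: a=3 b=202/213 c=-56/71 d=2/213
  seg 2: a=-1 b=-752/213 c=-50/71 d=50/213
S(1) = 99/71

Δ: Δ0=2, Δ1=-4/3, Δ2=-4
row 1: diag=10, rhs=-20; c'=3/10, d'=-2
row 2: denom=8−3·3/10=71/10; d'=(-16−3·-2)/(71/10)=-100/71
back: M2=-100/71
back: M1=-2−3/10·-100/71=-112/71
M: M0=0, M1=-112/71, M2=-100/71, M3=0
seg 0: a=-1, c=M0/2=0, d=(M1−M0)/(6·2)=-28/213, b=Δ0−h0·(2M0+M1)/6=538/213
seg 1: a=3, c=M1/2=-56/71, d=(M2−M1)/(6·3)=2/213, b=Δ1−h1·(2M1+M2)/6=202/213
seg 2: a=-1, c=M2/2=-50/71, d=(M3−M2)/(6·1)=50/213, b=Δ2−h2·(2M2+M3)/6=-752/213
t_q=1 → seg 0, τ=1; S=-1+538/213·τ+0·τ²+-28/213·τ³=99/71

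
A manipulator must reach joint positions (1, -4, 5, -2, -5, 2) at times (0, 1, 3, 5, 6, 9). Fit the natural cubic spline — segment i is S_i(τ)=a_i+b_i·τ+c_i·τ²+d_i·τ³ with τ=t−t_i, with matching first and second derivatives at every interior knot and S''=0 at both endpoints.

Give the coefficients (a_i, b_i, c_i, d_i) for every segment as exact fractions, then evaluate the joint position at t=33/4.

  seg 0: a=1 b=-10046/1407 c=0 d=3011/1407
  seg 1: a=-4 b=-1013/1407 c=3011/469 d=-21443/11256
  seg 2: a=5 b=5909/2814 c=-9399/1876 d=1777/1608
  seg 3: a=-2 b=-6584/1407 c=760/469 d=83/1407
  seg 4: a=-5 b=-1775/1407 c=843/469 d=-281/1407
S(33/4) = -30431/30016

Δ: Δ0=-5, Δ1=9/2, Δ2=-7/2, Δ3=-3, Δ4=7/3
row 1: diag=6, rhs=57; c'=1/3, d'=19/2
row 2: denom=8−2·1/3=22/3; d'=(-48−2·19/2)/(22/3)=-201/22
row 3: denom=6−2·3/11=60/11; d'=(3−2·-201/22)/(60/11)=39/10
row 4: denom=8−1·11/60=469/60; d'=(32−1·39/10)/(469/60)=1686/469
back: M4=1686/469
back: M3=39/10−11/60·1686/469=1520/469
back: M2=-201/22−3/11·1520/469=-9399/938
back: M1=19/2−1/3·-9399/938=6022/469
M: M0=0, M1=6022/469, M2=-9399/938, M3=1520/469, M4=1686/469, M5=0
seg 0: a=1, c=M0/2=0, d=(M1−M0)/(6·1)=3011/1407, b=Δ0−h0·(2M0+M1)/6=-10046/1407
seg 1: a=-4, c=M1/2=3011/469, d=(M2−M1)/(6·2)=-21443/11256, b=Δ1−h1·(2M1+M2)/6=-1013/1407
seg 2: a=5, c=M2/2=-9399/1876, d=(M3−M2)/(6·2)=1777/1608, b=Δ2−h2·(2M2+M3)/6=5909/2814
seg 3: a=-2, c=M3/2=760/469, d=(M4−M3)/(6·1)=83/1407, b=Δ3−h3·(2M3+M4)/6=-6584/1407
seg 4: a=-5, c=M4/2=843/469, d=(M5−M4)/(6·3)=-281/1407, b=Δ4−h4·(2M4+M5)/6=-1775/1407
t_q=33/4 → seg 4, τ=9/4; S=-5+-1775/1407·τ+843/469·τ²+-281/1407·τ³=-30431/30016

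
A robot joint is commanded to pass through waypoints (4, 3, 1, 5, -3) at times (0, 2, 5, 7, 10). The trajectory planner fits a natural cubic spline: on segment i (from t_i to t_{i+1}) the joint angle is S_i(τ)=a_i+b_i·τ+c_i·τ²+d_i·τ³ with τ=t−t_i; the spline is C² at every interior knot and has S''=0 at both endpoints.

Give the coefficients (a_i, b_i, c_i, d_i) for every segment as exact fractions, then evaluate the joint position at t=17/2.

  seg 0: a=4 b=-187/870 c=0 d=-31/435
  seg 1: a=3 b=-931/870 c=-62/145 d=163/870
  seg 2: a=1 b=619/435 c=73/58 d=-211/435
  seg 3: a=5 b=277/435 c=-479/290 d=479/2610
S(17/2) = 6631/2320

Δ: Δ0=-1/2, Δ1=-2/3, Δ2=2, Δ3=-8/3
row 1: diag=10, rhs=-1; c'=3/10, d'=-1/10
row 2: denom=10−3·3/10=91/10; d'=(16−3·-1/10)/(91/10)=163/91
row 3: denom=10−2·20/91=870/91; d'=(-28−2·163/91)/(870/91)=-479/145
back: M3=-479/145
back: M2=163/91−20/91·-479/145=73/29
back: M1=-1/10−3/10·73/29=-124/145
M: M0=0, M1=-124/145, M2=73/29, M3=-479/145, M4=0
seg 0: a=4, c=M0/2=0, d=(M1−M0)/(6·2)=-31/435, b=Δ0−h0·(2M0+M1)/6=-187/870
seg 1: a=3, c=M1/2=-62/145, d=(M2−M1)/(6·3)=163/870, b=Δ1−h1·(2M1+M2)/6=-931/870
seg 2: a=1, c=M2/2=73/58, d=(M3−M2)/(6·2)=-211/435, b=Δ2−h2·(2M2+M3)/6=619/435
seg 3: a=5, c=M3/2=-479/290, d=(M4−M3)/(6·3)=479/2610, b=Δ3−h3·(2M3+M4)/6=277/435
t_q=17/2 → seg 3, τ=3/2; S=5+277/435·τ+-479/290·τ²+479/2610·τ³=6631/2320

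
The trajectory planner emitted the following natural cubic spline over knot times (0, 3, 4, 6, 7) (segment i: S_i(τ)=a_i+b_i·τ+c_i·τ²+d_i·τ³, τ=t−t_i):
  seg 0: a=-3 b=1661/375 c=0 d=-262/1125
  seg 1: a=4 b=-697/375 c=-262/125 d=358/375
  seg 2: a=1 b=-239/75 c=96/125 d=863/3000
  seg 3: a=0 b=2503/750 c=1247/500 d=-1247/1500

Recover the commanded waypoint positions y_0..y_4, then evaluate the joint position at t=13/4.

y_0 = S_0(0) = a_0 = -3
y_1 = S_1(0) = a_1 = 4
y_2 = S_2(0) = a_2 = 1
y_3 = S_3(0) = a_3 = 0
y_4 = S_3(1) = 5
t_q=13/4 is in segment 1 (τ=1/4); S_1(τ)=13677/4000

y_0=-3 y_1=4 y_2=1 y_3=0 y_4=5
S(13/4) = 13677/4000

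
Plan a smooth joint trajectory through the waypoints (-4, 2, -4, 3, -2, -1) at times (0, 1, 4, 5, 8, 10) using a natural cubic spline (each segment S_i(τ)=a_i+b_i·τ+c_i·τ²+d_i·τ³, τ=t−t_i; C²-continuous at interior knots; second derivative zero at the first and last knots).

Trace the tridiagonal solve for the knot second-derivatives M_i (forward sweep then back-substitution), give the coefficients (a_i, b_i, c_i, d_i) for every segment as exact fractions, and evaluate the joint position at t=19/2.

  seg 0: a=-4 b=59221/7650 c=0 d=-13321/7650
  seg 1: a=2 b=9629/3825 c=-13321/2550 d=85331/68850
  seg 2: a=-4 b=35473/7650 c=22684/3825 d=-9097/2550
  seg 3: a=3 b=1304/225 c=-7301/1530 d=52429/68850
  seg 4: a=-2 b=-17407/7650 c=2654/1275 d=-1327/3825
S(19/2) = -3877/2040

Δ: Δ0=6, Δ1=-2, Δ2=7, Δ3=-5/3, Δ4=1/2
row 1: diag=8, rhs=-48; c'=3/8, d'=-6
row 2: denom=8−3·3/8=55/8; d'=(54−3·-6)/(55/8)=576/55
row 3: denom=8−1·8/55=432/55; d'=(-52−1·576/55)/(432/55)=-859/108
row 4: denom=10−3·55/144=425/48; d'=(13−3·-859/108)/(425/48)=5308/1275
back: M4=5308/1275
back: M3=-859/108−55/144·5308/1275=-7301/765
back: M2=576/55−8/55·-7301/765=45368/3825
back: M1=-6−3/8·45368/3825=-13321/1275
M: M0=0, M1=-13321/1275, M2=45368/3825, M3=-7301/765, M4=5308/1275, M5=0
seg 0: a=-4, c=M0/2=0, d=(M1−M0)/(6·1)=-13321/7650, b=Δ0−h0·(2M0+M1)/6=59221/7650
seg 1: a=2, c=M1/2=-13321/2550, d=(M2−M1)/(6·3)=85331/68850, b=Δ1−h1·(2M1+M2)/6=9629/3825
seg 2: a=-4, c=M2/2=22684/3825, d=(M3−M2)/(6·1)=-9097/2550, b=Δ2−h2·(2M2+M3)/6=35473/7650
seg 3: a=3, c=M3/2=-7301/1530, d=(M4−M3)/(6·3)=52429/68850, b=Δ3−h3·(2M3+M4)/6=1304/225
seg 4: a=-2, c=M4/2=2654/1275, d=(M5−M4)/(6·2)=-1327/3825, b=Δ4−h4·(2M4+M5)/6=-17407/7650
t_q=19/2 → seg 4, τ=3/2; S=-2+-17407/7650·τ+2654/1275·τ²+-1327/3825·τ³=-3877/2040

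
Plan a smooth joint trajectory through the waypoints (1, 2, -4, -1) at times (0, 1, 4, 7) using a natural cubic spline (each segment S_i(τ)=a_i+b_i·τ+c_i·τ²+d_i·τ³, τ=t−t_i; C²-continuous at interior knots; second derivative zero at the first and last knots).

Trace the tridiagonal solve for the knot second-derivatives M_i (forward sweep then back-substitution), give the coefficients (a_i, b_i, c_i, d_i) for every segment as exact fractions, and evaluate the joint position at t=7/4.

Δ: Δ0=1, Δ1=-2, Δ2=1
row 1: diag=8, rhs=-18; c'=3/8, d'=-9/4
row 2: denom=12−3·3/8=87/8; d'=(18−3·-9/4)/(87/8)=66/29
back: M2=66/29
back: M1=-9/4−3/8·66/29=-90/29
M: M0=0, M1=-90/29, M2=66/29, M3=0
seg 0: a=1, c=M0/2=0, d=(M1−M0)/(6·1)=-15/29, b=Δ0−h0·(2M0+M1)/6=44/29
seg 1: a=2, c=M1/2=-45/29, d=(M2−M1)/(6·3)=26/87, b=Δ1−h1·(2M1+M2)/6=-1/29
seg 2: a=-4, c=M2/2=33/29, d=(M3−M2)/(6·3)=-11/87, b=Δ2−h2·(2M2+M3)/6=-37/29
t_q=7/4 → seg 1, τ=3/4; S=2+-1/29·τ+-45/29·τ²+26/87·τ³=1139/928

  seg 0: a=1 b=44/29 c=0 d=-15/29
  seg 1: a=2 b=-1/29 c=-45/29 d=26/87
  seg 2: a=-4 b=-37/29 c=33/29 d=-11/87
S(7/4) = 1139/928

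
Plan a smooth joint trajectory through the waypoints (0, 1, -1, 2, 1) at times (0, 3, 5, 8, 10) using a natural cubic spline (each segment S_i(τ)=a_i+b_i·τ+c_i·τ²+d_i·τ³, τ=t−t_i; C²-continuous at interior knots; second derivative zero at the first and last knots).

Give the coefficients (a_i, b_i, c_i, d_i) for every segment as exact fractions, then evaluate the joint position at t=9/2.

Δ: Δ0=1/3, Δ1=-1, Δ2=1, Δ3=-1/2
row 1: diag=10, rhs=-8; c'=1/5, d'=-4/5
row 2: denom=10−2·1/5=48/5; d'=(12−2·-4/5)/(48/5)=17/12
row 3: denom=10−3·5/16=145/16; d'=(-9−3·17/12)/(145/16)=-212/145
back: M3=-212/145
back: M2=17/12−5/16·-212/145=163/87
back: M1=-4/5−1/5·163/87=-511/435
M: M0=0, M1=-511/435, M2=163/87, M3=-212/145, M4=0
seg 0: a=0, c=M0/2=0, d=(M1−M0)/(6·3)=-511/7830, b=Δ0−h0·(2M0+M1)/6=267/290
seg 1: a=1, c=M1/2=-511/870, d=(M2−M1)/(6·2)=221/870, b=Δ1−h1·(2M1+M2)/6=-122/145
seg 2: a=-1, c=M2/2=163/174, d=(M3−M2)/(6·3)=-1451/7830, b=Δ2−h2·(2M2+M3)/6=-62/435
seg 3: a=2, c=M3/2=-106/145, d=(M4−M3)/(6·2)=53/435, b=Δ3−h3·(2M3+M4)/6=413/870
t_q=9/2 → seg 1, τ=3/2; S=1+-122/145·τ+-511/870·τ²+221/870·τ³=-337/464

  seg 0: a=0 b=267/290 c=0 d=-511/7830
  seg 1: a=1 b=-122/145 c=-511/870 d=221/870
  seg 2: a=-1 b=-62/435 c=163/174 d=-1451/7830
  seg 3: a=2 b=413/870 c=-106/145 d=53/435
S(9/2) = -337/464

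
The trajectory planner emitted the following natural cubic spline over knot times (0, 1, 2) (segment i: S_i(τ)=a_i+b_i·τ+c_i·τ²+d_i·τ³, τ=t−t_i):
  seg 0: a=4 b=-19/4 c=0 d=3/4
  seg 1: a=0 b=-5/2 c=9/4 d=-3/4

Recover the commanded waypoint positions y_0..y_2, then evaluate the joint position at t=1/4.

y_0=4 y_1=0 y_2=-1
S(1/4) = 723/256

y_0 = S_0(0) = a_0 = 4
y_1 = S_1(0) = a_1 = 0
y_2 = S_1(1) = -1
t_q=1/4 is in segment 0 (τ=1/4); S_0(τ)=723/256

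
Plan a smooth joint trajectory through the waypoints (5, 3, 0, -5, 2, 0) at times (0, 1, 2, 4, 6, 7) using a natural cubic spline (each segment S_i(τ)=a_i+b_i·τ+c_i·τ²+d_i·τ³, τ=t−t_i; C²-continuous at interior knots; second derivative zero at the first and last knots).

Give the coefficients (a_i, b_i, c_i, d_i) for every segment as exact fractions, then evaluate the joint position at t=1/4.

Δ: Δ0=-2, Δ1=-3, Δ2=-5/2, Δ3=7/2, Δ4=-2
row 1: diag=4, rhs=-6; c'=1/4, d'=-3/2
row 2: denom=6−1·1/4=23/4; d'=(3−1·-3/2)/(23/4)=18/23
row 3: denom=8−2·8/23=168/23; d'=(36−2·18/23)/(168/23)=33/7
row 4: denom=6−2·23/84=229/42; d'=(-33−2·33/7)/(229/42)=-1782/229
back: M4=-1782/229
back: M3=33/7−23/84·-1782/229=3135/458
back: M2=18/23−8/23·3135/458=-366/229
back: M1=-3/2−1/4·-366/229=-252/229
M: M0=0, M1=-252/229, M2=-366/229, M3=3135/458, M4=-1782/229, M5=0
seg 0: a=5, c=M0/2=0, d=(M1−M0)/(6·1)=-42/229, b=Δ0−h0·(2M0+M1)/6=-416/229
seg 1: a=3, c=M1/2=-126/229, d=(M2−M1)/(6·1)=-19/229, b=Δ1−h1·(2M1+M2)/6=-542/229
seg 2: a=0, c=M2/2=-183/229, d=(M3−M2)/(6·2)=1289/1832, b=Δ2−h2·(2M2+M3)/6=-851/229
seg 3: a=-5, c=M3/2=3135/916, d=(M4−M3)/(6·2)=-2233/1832, b=Δ3−h3·(2M3+M4)/6=701/458
seg 4: a=2, c=M4/2=-891/229, d=(M5−M4)/(6·1)=297/229, b=Δ4−h4·(2M4+M5)/6=136/229
t_q=1/4 → seg 0, τ=1/4; S=5+-416/229·τ+0·τ²+-42/229·τ³=33291/7328

  seg 0: a=5 b=-416/229 c=0 d=-42/229
  seg 1: a=3 b=-542/229 c=-126/229 d=-19/229
  seg 2: a=0 b=-851/229 c=-183/229 d=1289/1832
  seg 3: a=-5 b=701/458 c=3135/916 d=-2233/1832
  seg 4: a=2 b=136/229 c=-891/229 d=297/229
S(1/4) = 33291/7328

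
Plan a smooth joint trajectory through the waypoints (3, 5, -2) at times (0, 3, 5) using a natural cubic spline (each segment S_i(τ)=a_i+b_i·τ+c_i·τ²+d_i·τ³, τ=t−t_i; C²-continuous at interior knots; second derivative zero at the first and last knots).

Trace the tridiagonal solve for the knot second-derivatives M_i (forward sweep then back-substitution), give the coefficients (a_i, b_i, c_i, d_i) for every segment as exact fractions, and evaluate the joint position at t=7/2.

Δ: Δ0=2/3, Δ1=-7/2
row 1: diag=10, rhs=-25; c'=1/5, d'=-5/2
back: M1=-5/2
M: M0=0, M1=-5/2, M2=0
seg 0: a=3, c=M0/2=0, d=(M1−M0)/(6·3)=-5/36, b=Δ0−h0·(2M0+M1)/6=23/12
seg 1: a=5, c=M1/2=-5/4, d=(M2−M1)/(6·2)=5/24, b=Δ1−h1·(2M1+M2)/6=-11/6
t_q=7/2 → seg 1, τ=1/2; S=5+-11/6·τ+-5/4·τ²+5/24·τ³=243/64

  seg 0: a=3 b=23/12 c=0 d=-5/36
  seg 1: a=5 b=-11/6 c=-5/4 d=5/24
S(7/2) = 243/64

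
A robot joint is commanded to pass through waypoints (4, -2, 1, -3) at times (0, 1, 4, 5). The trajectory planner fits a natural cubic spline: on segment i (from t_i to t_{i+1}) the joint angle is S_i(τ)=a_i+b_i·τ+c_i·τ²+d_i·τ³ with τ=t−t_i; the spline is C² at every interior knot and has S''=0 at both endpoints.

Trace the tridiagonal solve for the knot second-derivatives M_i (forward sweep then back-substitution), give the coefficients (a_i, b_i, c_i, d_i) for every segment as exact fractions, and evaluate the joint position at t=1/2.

Δ: Δ0=-6, Δ1=1, Δ2=-4
row 1: diag=8, rhs=42; c'=3/8, d'=21/4
row 2: denom=8−3·3/8=55/8; d'=(-30−3·21/4)/(55/8)=-366/55
back: M2=-366/55
back: M1=21/4−3/8·-366/55=426/55
M: M0=0, M1=426/55, M2=-366/55, M3=0
seg 0: a=4, c=M0/2=0, d=(M1−M0)/(6·1)=71/55, b=Δ0−h0·(2M0+M1)/6=-401/55
seg 1: a=-2, c=M1/2=213/55, d=(M2−M1)/(6·3)=-4/5, b=Δ1−h1·(2M1+M2)/6=-188/55
seg 2: a=1, c=M2/2=-183/55, d=(M3−M2)/(6·1)=61/55, b=Δ2−h2·(2M2+M3)/6=-98/55
t_q=1/2 → seg 0, τ=1/2; S=4+-401/55·τ+0·τ²+71/55·τ³=227/440

  seg 0: a=4 b=-401/55 c=0 d=71/55
  seg 1: a=-2 b=-188/55 c=213/55 d=-4/5
  seg 2: a=1 b=-98/55 c=-183/55 d=61/55
S(1/2) = 227/440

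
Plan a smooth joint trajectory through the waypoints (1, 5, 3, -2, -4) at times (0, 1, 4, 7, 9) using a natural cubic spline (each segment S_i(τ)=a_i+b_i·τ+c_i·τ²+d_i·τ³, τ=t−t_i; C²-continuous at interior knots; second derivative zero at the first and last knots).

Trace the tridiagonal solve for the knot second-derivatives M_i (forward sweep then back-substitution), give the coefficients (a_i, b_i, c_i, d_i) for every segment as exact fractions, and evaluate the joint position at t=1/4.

Δ: Δ0=4, Δ1=-2/3, Δ2=-5/3, Δ3=-1
row 1: diag=8, rhs=-28; c'=3/8, d'=-7/2
row 2: denom=12−3·3/8=87/8; d'=(-6−3·-7/2)/(87/8)=12/29
row 3: denom=10−3·8/29=266/29; d'=(4−3·12/29)/(266/29)=40/133
back: M3=40/133
back: M2=12/29−8/29·40/133=44/133
back: M1=-7/2−3/8·44/133=-482/133
M: M0=0, M1=-482/133, M2=44/133, M3=40/133, M4=0
seg 0: a=1, c=M0/2=0, d=(M1−M0)/(6·1)=-241/399, b=Δ0−h0·(2M0+M1)/6=1837/399
seg 1: a=5, c=M1/2=-241/133, d=(M2−M1)/(6·3)=263/1197, b=Δ1−h1·(2M1+M2)/6=1114/399
seg 2: a=3, c=M2/2=22/133, d=(M3−M2)/(6·3)=-2/1197, b=Δ2−h2·(2M2+M3)/6=-857/399
seg 3: a=-2, c=M3/2=20/133, d=(M4−M3)/(6·2)=-10/399, b=Δ3−h3·(2M3+M4)/6=-479/399
t_q=1/4 → seg 0, τ=1/4; S=1+1837/399·τ+0·τ²+-241/399·τ³=18229/8512

  seg 0: a=1 b=1837/399 c=0 d=-241/399
  seg 1: a=5 b=1114/399 c=-241/133 d=263/1197
  seg 2: a=3 b=-857/399 c=22/133 d=-2/1197
  seg 3: a=-2 b=-479/399 c=20/133 d=-10/399
S(1/4) = 18229/8512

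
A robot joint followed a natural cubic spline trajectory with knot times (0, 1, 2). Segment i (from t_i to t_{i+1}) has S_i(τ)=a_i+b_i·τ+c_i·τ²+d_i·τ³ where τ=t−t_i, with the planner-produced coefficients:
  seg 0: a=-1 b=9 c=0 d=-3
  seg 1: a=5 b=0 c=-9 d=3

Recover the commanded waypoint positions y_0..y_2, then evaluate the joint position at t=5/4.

y_0 = S_0(0) = a_0 = -1
y_1 = S_1(0) = a_1 = 5
y_2 = S_1(1) = -1
t_q=5/4 is in segment 1 (τ=1/4); S_1(τ)=287/64

y_0=-1 y_1=5 y_2=-1
S(5/4) = 287/64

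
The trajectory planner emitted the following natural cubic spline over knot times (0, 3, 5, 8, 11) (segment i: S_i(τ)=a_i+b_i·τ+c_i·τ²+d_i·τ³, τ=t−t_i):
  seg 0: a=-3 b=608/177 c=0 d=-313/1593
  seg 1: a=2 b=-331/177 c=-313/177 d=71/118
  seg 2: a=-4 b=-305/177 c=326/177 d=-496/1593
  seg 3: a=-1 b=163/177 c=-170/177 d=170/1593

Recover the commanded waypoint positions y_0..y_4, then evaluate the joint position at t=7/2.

y_0=-3 y_1=2 y_2=-4 y_3=-1 y_4=-4
S(7/2) = 659/944

y_0 = S_0(0) = a_0 = -3
y_1 = S_1(0) = a_1 = 2
y_2 = S_2(0) = a_2 = -4
y_3 = S_3(0) = a_3 = -1
y_4 = S_3(3) = -4
t_q=7/2 is in segment 1 (τ=1/2); S_1(τ)=659/944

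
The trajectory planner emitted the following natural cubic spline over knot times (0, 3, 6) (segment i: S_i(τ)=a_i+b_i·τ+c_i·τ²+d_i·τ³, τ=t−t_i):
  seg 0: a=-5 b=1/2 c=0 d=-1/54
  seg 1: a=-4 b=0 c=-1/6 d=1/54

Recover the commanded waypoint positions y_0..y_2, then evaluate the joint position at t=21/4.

y_0 = S_0(0) = a_0 = -5
y_1 = S_1(0) = a_1 = -4
y_2 = S_1(3) = -5
t_q=21/4 is in segment 1 (τ=9/4); S_1(τ)=-593/128

y_0=-5 y_1=-4 y_2=-5
S(21/4) = -593/128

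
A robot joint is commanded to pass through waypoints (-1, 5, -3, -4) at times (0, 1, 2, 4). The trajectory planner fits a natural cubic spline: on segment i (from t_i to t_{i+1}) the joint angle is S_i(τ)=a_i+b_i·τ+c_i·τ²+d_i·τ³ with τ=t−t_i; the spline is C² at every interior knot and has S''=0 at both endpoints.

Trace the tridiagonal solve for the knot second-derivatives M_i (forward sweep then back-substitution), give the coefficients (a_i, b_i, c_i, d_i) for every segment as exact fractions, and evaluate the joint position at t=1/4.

Δ: Δ0=6, Δ1=-8, Δ2=-1/2
row 1: diag=4, rhs=-84; c'=1/4, d'=-21
row 2: denom=6−1·1/4=23/4; d'=(45−1·-21)/(23/4)=264/23
back: M2=264/23
back: M1=-21−1/4·264/23=-549/23
M: M0=0, M1=-549/23, M2=264/23, M3=0
seg 0: a=-1, c=M0/2=0, d=(M1−M0)/(6·1)=-183/46, b=Δ0−h0·(2M0+M1)/6=459/46
seg 1: a=5, c=M1/2=-549/46, d=(M2−M1)/(6·1)=271/46, b=Δ1−h1·(2M1+M2)/6=-45/23
seg 2: a=-3, c=M2/2=132/23, d=(M3−M2)/(6·2)=-22/23, b=Δ2−h2·(2M2+M3)/6=-375/46
t_q=1/4 → seg 0, τ=1/4; S=-1+459/46·τ+0·τ²+-183/46·τ³=4217/2944

  seg 0: a=-1 b=459/46 c=0 d=-183/46
  seg 1: a=5 b=-45/23 c=-549/46 d=271/46
  seg 2: a=-3 b=-375/46 c=132/23 d=-22/23
S(1/4) = 4217/2944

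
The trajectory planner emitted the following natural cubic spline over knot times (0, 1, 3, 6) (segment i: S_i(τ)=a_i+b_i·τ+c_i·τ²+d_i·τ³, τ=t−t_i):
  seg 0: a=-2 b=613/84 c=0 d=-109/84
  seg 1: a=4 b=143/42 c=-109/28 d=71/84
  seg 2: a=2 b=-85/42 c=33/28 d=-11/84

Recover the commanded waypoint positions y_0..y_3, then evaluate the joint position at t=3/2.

y_0=-2 y_1=4 y_2=2 y_3=3
S(3/2) = 1083/224

y_0 = S_0(0) = a_0 = -2
y_1 = S_1(0) = a_1 = 4
y_2 = S_2(0) = a_2 = 2
y_3 = S_2(3) = 3
t_q=3/2 is in segment 1 (τ=1/2); S_1(τ)=1083/224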